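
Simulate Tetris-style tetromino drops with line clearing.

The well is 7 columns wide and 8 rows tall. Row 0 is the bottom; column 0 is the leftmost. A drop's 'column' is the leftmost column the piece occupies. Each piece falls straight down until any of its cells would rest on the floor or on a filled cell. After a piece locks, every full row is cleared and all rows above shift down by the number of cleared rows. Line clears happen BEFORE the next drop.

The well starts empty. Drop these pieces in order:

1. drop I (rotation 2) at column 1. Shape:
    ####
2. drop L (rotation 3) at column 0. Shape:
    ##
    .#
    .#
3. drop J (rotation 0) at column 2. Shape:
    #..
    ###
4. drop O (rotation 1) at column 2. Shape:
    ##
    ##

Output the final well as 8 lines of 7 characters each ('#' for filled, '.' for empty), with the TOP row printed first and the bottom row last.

Drop 1: I rot2 at col 1 lands with bottom-row=0; cleared 0 line(s) (total 0); column heights now [0 1 1 1 1 0 0], max=1
Drop 2: L rot3 at col 0 lands with bottom-row=1; cleared 0 line(s) (total 0); column heights now [4 4 1 1 1 0 0], max=4
Drop 3: J rot0 at col 2 lands with bottom-row=1; cleared 0 line(s) (total 0); column heights now [4 4 3 2 2 0 0], max=4
Drop 4: O rot1 at col 2 lands with bottom-row=3; cleared 0 line(s) (total 0); column heights now [4 4 5 5 2 0 0], max=5

Answer: .......
.......
.......
..##...
####...
.##....
.####..
.####..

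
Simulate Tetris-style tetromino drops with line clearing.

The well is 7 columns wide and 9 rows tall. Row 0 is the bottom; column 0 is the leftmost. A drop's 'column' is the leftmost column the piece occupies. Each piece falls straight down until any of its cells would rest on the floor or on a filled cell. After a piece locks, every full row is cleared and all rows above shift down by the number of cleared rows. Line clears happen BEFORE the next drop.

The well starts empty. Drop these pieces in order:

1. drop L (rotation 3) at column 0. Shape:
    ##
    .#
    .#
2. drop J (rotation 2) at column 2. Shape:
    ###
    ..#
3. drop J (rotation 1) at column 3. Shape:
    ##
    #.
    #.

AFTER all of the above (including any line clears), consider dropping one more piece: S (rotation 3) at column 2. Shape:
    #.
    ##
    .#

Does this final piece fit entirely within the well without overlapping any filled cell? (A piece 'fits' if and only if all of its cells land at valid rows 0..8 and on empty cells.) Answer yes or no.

Drop 1: L rot3 at col 0 lands with bottom-row=0; cleared 0 line(s) (total 0); column heights now [3 3 0 0 0 0 0], max=3
Drop 2: J rot2 at col 2 lands with bottom-row=0; cleared 0 line(s) (total 0); column heights now [3 3 2 2 2 0 0], max=3
Drop 3: J rot1 at col 3 lands with bottom-row=2; cleared 0 line(s) (total 0); column heights now [3 3 2 5 5 0 0], max=5
Test piece S rot3 at col 2 (width 2): heights before test = [3 3 2 5 5 0 0]; fits = True

Answer: yes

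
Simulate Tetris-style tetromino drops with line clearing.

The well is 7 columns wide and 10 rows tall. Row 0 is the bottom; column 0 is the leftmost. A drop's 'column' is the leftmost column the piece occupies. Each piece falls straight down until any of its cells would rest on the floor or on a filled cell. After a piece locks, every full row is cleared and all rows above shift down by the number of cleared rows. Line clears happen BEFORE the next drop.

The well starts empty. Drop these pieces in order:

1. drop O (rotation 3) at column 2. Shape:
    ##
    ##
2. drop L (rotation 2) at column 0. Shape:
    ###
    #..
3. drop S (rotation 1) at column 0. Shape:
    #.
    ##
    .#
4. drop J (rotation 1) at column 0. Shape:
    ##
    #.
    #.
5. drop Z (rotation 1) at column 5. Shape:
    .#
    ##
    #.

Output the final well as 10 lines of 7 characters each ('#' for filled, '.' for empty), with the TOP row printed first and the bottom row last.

Answer: .......
##.....
#......
#......
#......
##.....
.#.....
###...#
#.##.##
..##.#.

Derivation:
Drop 1: O rot3 at col 2 lands with bottom-row=0; cleared 0 line(s) (total 0); column heights now [0 0 2 2 0 0 0], max=2
Drop 2: L rot2 at col 0 lands with bottom-row=1; cleared 0 line(s) (total 0); column heights now [3 3 3 2 0 0 0], max=3
Drop 3: S rot1 at col 0 lands with bottom-row=3; cleared 0 line(s) (total 0); column heights now [6 5 3 2 0 0 0], max=6
Drop 4: J rot1 at col 0 lands with bottom-row=6; cleared 0 line(s) (total 0); column heights now [9 9 3 2 0 0 0], max=9
Drop 5: Z rot1 at col 5 lands with bottom-row=0; cleared 0 line(s) (total 0); column heights now [9 9 3 2 0 2 3], max=9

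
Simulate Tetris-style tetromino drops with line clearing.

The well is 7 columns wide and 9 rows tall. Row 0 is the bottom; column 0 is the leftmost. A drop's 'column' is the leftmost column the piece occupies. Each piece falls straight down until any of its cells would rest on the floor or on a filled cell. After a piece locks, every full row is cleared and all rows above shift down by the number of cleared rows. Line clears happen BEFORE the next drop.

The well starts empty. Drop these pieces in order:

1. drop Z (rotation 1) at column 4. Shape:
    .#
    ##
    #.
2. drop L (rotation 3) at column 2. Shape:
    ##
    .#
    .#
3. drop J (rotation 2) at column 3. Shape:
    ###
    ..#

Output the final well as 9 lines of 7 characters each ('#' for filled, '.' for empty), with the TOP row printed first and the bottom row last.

Drop 1: Z rot1 at col 4 lands with bottom-row=0; cleared 0 line(s) (total 0); column heights now [0 0 0 0 2 3 0], max=3
Drop 2: L rot3 at col 2 lands with bottom-row=0; cleared 0 line(s) (total 0); column heights now [0 0 3 3 2 3 0], max=3
Drop 3: J rot2 at col 3 lands with bottom-row=3; cleared 0 line(s) (total 0); column heights now [0 0 3 5 5 5 0], max=5

Answer: .......
.......
.......
.......
...###.
.....#.
..##.#.
...###.
...##..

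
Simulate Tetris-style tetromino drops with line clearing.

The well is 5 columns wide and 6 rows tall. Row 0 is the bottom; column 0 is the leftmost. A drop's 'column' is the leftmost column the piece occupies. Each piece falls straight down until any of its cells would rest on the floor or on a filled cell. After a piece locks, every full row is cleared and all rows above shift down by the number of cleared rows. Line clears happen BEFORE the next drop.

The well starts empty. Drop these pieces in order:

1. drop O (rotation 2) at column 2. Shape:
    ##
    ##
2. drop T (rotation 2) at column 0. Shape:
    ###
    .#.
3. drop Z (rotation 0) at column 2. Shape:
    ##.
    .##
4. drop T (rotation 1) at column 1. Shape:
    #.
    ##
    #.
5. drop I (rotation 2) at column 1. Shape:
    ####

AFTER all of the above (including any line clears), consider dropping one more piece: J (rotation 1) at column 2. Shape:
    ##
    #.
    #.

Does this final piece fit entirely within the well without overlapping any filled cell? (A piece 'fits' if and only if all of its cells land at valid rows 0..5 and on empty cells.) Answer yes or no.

Drop 1: O rot2 at col 2 lands with bottom-row=0; cleared 0 line(s) (total 0); column heights now [0 0 2 2 0], max=2
Drop 2: T rot2 at col 0 lands with bottom-row=1; cleared 0 line(s) (total 0); column heights now [3 3 3 2 0], max=3
Drop 3: Z rot0 at col 2 lands with bottom-row=2; cleared 1 line(s) (total 1); column heights now [0 2 3 3 0], max=3
Drop 4: T rot1 at col 1 lands with bottom-row=2; cleared 0 line(s) (total 1); column heights now [0 5 4 3 0], max=5
Drop 5: I rot2 at col 1 lands with bottom-row=5; cleared 0 line(s) (total 1); column heights now [0 6 6 6 6], max=6
Test piece J rot1 at col 2 (width 2): heights before test = [0 6 6 6 6]; fits = False

Answer: no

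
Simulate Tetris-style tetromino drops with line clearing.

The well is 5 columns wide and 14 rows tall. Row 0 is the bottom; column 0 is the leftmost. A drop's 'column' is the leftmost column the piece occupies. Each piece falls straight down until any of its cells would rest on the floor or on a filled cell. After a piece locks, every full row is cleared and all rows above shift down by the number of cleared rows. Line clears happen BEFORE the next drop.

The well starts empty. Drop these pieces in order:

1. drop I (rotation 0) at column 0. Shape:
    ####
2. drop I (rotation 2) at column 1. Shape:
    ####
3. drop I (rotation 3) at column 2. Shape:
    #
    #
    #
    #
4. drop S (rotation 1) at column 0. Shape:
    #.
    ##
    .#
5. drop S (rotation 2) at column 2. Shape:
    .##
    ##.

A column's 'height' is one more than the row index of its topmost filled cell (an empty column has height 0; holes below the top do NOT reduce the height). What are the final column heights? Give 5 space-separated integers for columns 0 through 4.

Drop 1: I rot0 at col 0 lands with bottom-row=0; cleared 0 line(s) (total 0); column heights now [1 1 1 1 0], max=1
Drop 2: I rot2 at col 1 lands with bottom-row=1; cleared 0 line(s) (total 0); column heights now [1 2 2 2 2], max=2
Drop 3: I rot3 at col 2 lands with bottom-row=2; cleared 0 line(s) (total 0); column heights now [1 2 6 2 2], max=6
Drop 4: S rot1 at col 0 lands with bottom-row=2; cleared 0 line(s) (total 0); column heights now [5 4 6 2 2], max=6
Drop 5: S rot2 at col 2 lands with bottom-row=6; cleared 0 line(s) (total 0); column heights now [5 4 7 8 8], max=8

Answer: 5 4 7 8 8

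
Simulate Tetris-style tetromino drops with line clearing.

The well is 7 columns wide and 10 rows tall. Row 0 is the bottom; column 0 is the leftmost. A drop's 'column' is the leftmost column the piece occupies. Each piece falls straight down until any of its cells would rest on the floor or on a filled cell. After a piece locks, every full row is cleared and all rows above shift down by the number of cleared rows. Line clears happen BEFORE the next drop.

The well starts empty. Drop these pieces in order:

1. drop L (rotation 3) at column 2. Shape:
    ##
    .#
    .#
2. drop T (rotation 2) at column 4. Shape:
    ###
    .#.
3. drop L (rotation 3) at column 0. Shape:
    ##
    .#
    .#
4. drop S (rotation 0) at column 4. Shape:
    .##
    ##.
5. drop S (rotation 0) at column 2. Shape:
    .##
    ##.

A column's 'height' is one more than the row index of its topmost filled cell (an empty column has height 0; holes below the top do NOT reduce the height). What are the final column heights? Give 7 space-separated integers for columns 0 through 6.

Answer: 3 3 4 5 5 4 4

Derivation:
Drop 1: L rot3 at col 2 lands with bottom-row=0; cleared 0 line(s) (total 0); column heights now [0 0 3 3 0 0 0], max=3
Drop 2: T rot2 at col 4 lands with bottom-row=0; cleared 0 line(s) (total 0); column heights now [0 0 3 3 2 2 2], max=3
Drop 3: L rot3 at col 0 lands with bottom-row=0; cleared 0 line(s) (total 0); column heights now [3 3 3 3 2 2 2], max=3
Drop 4: S rot0 at col 4 lands with bottom-row=2; cleared 0 line(s) (total 0); column heights now [3 3 3 3 3 4 4], max=4
Drop 5: S rot0 at col 2 lands with bottom-row=3; cleared 0 line(s) (total 0); column heights now [3 3 4 5 5 4 4], max=5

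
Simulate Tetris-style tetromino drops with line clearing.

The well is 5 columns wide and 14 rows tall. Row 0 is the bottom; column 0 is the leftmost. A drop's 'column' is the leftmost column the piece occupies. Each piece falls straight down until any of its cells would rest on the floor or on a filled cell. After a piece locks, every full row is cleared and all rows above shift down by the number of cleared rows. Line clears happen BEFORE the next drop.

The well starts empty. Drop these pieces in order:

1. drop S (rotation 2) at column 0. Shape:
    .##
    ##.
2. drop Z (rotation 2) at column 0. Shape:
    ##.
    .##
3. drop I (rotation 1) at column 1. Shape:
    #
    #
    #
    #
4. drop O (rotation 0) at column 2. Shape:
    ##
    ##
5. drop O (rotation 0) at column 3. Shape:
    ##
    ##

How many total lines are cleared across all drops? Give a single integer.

Answer: 0

Derivation:
Drop 1: S rot2 at col 0 lands with bottom-row=0; cleared 0 line(s) (total 0); column heights now [1 2 2 0 0], max=2
Drop 2: Z rot2 at col 0 lands with bottom-row=2; cleared 0 line(s) (total 0); column heights now [4 4 3 0 0], max=4
Drop 3: I rot1 at col 1 lands with bottom-row=4; cleared 0 line(s) (total 0); column heights now [4 8 3 0 0], max=8
Drop 4: O rot0 at col 2 lands with bottom-row=3; cleared 0 line(s) (total 0); column heights now [4 8 5 5 0], max=8
Drop 5: O rot0 at col 3 lands with bottom-row=5; cleared 0 line(s) (total 0); column heights now [4 8 5 7 7], max=8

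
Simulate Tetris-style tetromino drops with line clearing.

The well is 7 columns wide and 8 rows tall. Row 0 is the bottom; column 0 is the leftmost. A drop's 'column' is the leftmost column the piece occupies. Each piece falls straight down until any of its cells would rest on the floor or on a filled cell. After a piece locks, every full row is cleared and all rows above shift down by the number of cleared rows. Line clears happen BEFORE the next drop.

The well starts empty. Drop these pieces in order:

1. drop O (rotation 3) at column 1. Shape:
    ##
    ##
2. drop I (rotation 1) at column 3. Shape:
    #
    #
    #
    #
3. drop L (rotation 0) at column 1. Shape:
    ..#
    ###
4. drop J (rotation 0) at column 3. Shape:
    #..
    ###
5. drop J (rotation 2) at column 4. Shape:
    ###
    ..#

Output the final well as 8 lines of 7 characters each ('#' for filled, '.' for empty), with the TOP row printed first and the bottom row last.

Answer: ...####
...####
...#...
.###...
...#...
...#...
.###...
.###...

Derivation:
Drop 1: O rot3 at col 1 lands with bottom-row=0; cleared 0 line(s) (total 0); column heights now [0 2 2 0 0 0 0], max=2
Drop 2: I rot1 at col 3 lands with bottom-row=0; cleared 0 line(s) (total 0); column heights now [0 2 2 4 0 0 0], max=4
Drop 3: L rot0 at col 1 lands with bottom-row=4; cleared 0 line(s) (total 0); column heights now [0 5 5 6 0 0 0], max=6
Drop 4: J rot0 at col 3 lands with bottom-row=6; cleared 0 line(s) (total 0); column heights now [0 5 5 8 7 7 0], max=8
Drop 5: J rot2 at col 4 lands with bottom-row=6; cleared 0 line(s) (total 0); column heights now [0 5 5 8 8 8 8], max=8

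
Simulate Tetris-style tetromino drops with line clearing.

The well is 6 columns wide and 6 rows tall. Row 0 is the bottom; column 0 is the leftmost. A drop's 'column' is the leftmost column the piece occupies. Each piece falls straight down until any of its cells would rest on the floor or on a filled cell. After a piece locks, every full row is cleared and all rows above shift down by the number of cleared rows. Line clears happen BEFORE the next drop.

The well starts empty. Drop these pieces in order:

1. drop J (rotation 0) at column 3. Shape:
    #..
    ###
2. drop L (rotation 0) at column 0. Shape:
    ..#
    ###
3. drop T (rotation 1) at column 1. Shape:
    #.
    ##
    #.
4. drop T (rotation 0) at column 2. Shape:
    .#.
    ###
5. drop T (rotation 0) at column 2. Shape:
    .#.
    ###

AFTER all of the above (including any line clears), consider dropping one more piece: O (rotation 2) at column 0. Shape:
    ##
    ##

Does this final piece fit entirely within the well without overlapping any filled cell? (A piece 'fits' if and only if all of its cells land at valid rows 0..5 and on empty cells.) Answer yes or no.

Drop 1: J rot0 at col 3 lands with bottom-row=0; cleared 0 line(s) (total 0); column heights now [0 0 0 2 1 1], max=2
Drop 2: L rot0 at col 0 lands with bottom-row=0; cleared 1 line(s) (total 1); column heights now [0 0 1 1 0 0], max=1
Drop 3: T rot1 at col 1 lands with bottom-row=0; cleared 0 line(s) (total 1); column heights now [0 3 2 1 0 0], max=3
Drop 4: T rot0 at col 2 lands with bottom-row=2; cleared 0 line(s) (total 1); column heights now [0 3 3 4 3 0], max=4
Drop 5: T rot0 at col 2 lands with bottom-row=4; cleared 0 line(s) (total 1); column heights now [0 3 5 6 5 0], max=6
Test piece O rot2 at col 0 (width 2): heights before test = [0 3 5 6 5 0]; fits = True

Answer: yes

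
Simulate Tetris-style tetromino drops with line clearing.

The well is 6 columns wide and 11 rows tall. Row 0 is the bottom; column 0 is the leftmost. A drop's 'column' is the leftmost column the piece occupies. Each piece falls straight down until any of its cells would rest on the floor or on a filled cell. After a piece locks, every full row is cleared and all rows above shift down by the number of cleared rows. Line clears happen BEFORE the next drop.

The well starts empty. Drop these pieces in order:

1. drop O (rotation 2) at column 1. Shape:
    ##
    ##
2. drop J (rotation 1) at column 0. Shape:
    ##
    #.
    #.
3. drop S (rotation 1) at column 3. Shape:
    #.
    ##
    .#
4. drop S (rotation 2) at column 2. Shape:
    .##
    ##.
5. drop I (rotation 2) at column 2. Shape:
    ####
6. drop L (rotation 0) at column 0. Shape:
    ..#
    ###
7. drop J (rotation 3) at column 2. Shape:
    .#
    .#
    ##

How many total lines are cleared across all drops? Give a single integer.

Drop 1: O rot2 at col 1 lands with bottom-row=0; cleared 0 line(s) (total 0); column heights now [0 2 2 0 0 0], max=2
Drop 2: J rot1 at col 0 lands with bottom-row=0; cleared 0 line(s) (total 0); column heights now [3 3 2 0 0 0], max=3
Drop 3: S rot1 at col 3 lands with bottom-row=0; cleared 0 line(s) (total 0); column heights now [3 3 2 3 2 0], max=3
Drop 4: S rot2 at col 2 lands with bottom-row=3; cleared 0 line(s) (total 0); column heights now [3 3 4 5 5 0], max=5
Drop 5: I rot2 at col 2 lands with bottom-row=5; cleared 0 line(s) (total 0); column heights now [3 3 6 6 6 6], max=6
Drop 6: L rot0 at col 0 lands with bottom-row=6; cleared 0 line(s) (total 0); column heights now [7 7 8 6 6 6], max=8
Drop 7: J rot3 at col 2 lands with bottom-row=8; cleared 0 line(s) (total 0); column heights now [7 7 9 11 6 6], max=11

Answer: 0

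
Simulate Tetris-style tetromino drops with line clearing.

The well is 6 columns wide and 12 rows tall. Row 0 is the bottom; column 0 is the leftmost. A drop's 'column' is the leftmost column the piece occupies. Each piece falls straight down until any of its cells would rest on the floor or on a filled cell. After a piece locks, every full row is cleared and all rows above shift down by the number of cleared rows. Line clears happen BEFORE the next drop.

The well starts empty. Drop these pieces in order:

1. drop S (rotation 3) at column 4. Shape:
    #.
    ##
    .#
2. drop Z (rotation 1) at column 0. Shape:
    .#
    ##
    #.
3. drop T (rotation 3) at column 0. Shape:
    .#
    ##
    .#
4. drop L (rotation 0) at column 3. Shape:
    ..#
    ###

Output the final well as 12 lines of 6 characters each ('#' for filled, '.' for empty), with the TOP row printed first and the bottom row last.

Drop 1: S rot3 at col 4 lands with bottom-row=0; cleared 0 line(s) (total 0); column heights now [0 0 0 0 3 2], max=3
Drop 2: Z rot1 at col 0 lands with bottom-row=0; cleared 0 line(s) (total 0); column heights now [2 3 0 0 3 2], max=3
Drop 3: T rot3 at col 0 lands with bottom-row=3; cleared 0 line(s) (total 0); column heights now [5 6 0 0 3 2], max=6
Drop 4: L rot0 at col 3 lands with bottom-row=3; cleared 0 line(s) (total 0); column heights now [5 6 0 4 4 5], max=6

Answer: ......
......
......
......
......
......
.#....
##...#
.#.###
.#..#.
##..##
#....#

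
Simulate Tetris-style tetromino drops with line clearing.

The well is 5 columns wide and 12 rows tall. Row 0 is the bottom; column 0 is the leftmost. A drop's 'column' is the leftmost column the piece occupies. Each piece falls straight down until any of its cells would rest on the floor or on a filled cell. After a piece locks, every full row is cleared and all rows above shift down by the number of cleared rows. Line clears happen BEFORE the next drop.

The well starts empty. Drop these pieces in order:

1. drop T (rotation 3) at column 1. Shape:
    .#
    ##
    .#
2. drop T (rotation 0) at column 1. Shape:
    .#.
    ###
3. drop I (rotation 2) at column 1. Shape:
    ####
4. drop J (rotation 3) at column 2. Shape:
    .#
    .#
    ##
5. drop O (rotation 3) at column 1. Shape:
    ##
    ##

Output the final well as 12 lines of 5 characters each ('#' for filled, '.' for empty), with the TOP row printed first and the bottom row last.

Drop 1: T rot3 at col 1 lands with bottom-row=0; cleared 0 line(s) (total 0); column heights now [0 2 3 0 0], max=3
Drop 2: T rot0 at col 1 lands with bottom-row=3; cleared 0 line(s) (total 0); column heights now [0 4 5 4 0], max=5
Drop 3: I rot2 at col 1 lands with bottom-row=5; cleared 0 line(s) (total 0); column heights now [0 6 6 6 6], max=6
Drop 4: J rot3 at col 2 lands with bottom-row=6; cleared 0 line(s) (total 0); column heights now [0 6 7 9 6], max=9
Drop 5: O rot3 at col 1 lands with bottom-row=7; cleared 0 line(s) (total 0); column heights now [0 9 9 9 6], max=9

Answer: .....
.....
.....
.###.
.###.
..##.
.####
..#..
.###.
..#..
.##..
..#..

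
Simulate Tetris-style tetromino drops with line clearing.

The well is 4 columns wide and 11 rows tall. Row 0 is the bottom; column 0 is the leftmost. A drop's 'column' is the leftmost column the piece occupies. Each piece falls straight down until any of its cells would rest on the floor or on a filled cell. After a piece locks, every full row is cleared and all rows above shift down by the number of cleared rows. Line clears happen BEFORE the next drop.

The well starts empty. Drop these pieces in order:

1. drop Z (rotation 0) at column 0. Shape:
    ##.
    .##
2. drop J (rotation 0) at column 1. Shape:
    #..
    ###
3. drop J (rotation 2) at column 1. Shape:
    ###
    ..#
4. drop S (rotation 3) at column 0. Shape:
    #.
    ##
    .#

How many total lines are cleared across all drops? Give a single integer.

Answer: 0

Derivation:
Drop 1: Z rot0 at col 0 lands with bottom-row=0; cleared 0 line(s) (total 0); column heights now [2 2 1 0], max=2
Drop 2: J rot0 at col 1 lands with bottom-row=2; cleared 0 line(s) (total 0); column heights now [2 4 3 3], max=4
Drop 3: J rot2 at col 1 lands with bottom-row=3; cleared 0 line(s) (total 0); column heights now [2 5 5 5], max=5
Drop 4: S rot3 at col 0 lands with bottom-row=5; cleared 0 line(s) (total 0); column heights now [8 7 5 5], max=8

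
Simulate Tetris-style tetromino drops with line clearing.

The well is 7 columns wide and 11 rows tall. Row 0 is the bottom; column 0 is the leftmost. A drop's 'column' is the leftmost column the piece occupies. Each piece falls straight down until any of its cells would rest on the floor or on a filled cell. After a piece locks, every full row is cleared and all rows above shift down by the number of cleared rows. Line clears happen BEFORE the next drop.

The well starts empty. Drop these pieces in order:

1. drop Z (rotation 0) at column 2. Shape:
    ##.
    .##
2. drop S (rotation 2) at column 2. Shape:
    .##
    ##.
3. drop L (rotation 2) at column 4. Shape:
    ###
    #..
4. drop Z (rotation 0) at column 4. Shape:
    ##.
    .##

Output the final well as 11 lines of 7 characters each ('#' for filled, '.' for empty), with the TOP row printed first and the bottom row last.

Drop 1: Z rot0 at col 2 lands with bottom-row=0; cleared 0 line(s) (total 0); column heights now [0 0 2 2 1 0 0], max=2
Drop 2: S rot2 at col 2 lands with bottom-row=2; cleared 0 line(s) (total 0); column heights now [0 0 3 4 4 0 0], max=4
Drop 3: L rot2 at col 4 lands with bottom-row=4; cleared 0 line(s) (total 0); column heights now [0 0 3 4 6 6 6], max=6
Drop 4: Z rot0 at col 4 lands with bottom-row=6; cleared 0 line(s) (total 0); column heights now [0 0 3 4 8 8 7], max=8

Answer: .......
.......
.......
....##.
.....##
....###
....#..
...##..
..##...
..##...
...##..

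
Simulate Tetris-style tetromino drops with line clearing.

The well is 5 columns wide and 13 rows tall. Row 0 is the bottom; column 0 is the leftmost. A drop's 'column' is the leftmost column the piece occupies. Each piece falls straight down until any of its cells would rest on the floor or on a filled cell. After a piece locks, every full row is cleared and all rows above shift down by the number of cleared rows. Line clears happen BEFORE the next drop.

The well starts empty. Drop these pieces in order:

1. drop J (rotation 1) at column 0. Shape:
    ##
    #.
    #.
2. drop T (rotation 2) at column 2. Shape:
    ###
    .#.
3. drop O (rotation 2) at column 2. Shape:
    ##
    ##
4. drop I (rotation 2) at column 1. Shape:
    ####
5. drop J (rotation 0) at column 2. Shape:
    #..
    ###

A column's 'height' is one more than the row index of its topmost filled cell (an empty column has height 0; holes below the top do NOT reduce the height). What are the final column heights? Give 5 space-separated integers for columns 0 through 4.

Answer: 3 5 7 6 6

Derivation:
Drop 1: J rot1 at col 0 lands with bottom-row=0; cleared 0 line(s) (total 0); column heights now [3 3 0 0 0], max=3
Drop 2: T rot2 at col 2 lands with bottom-row=0; cleared 0 line(s) (total 0); column heights now [3 3 2 2 2], max=3
Drop 3: O rot2 at col 2 lands with bottom-row=2; cleared 0 line(s) (total 0); column heights now [3 3 4 4 2], max=4
Drop 4: I rot2 at col 1 lands with bottom-row=4; cleared 0 line(s) (total 0); column heights now [3 5 5 5 5], max=5
Drop 5: J rot0 at col 2 lands with bottom-row=5; cleared 0 line(s) (total 0); column heights now [3 5 7 6 6], max=7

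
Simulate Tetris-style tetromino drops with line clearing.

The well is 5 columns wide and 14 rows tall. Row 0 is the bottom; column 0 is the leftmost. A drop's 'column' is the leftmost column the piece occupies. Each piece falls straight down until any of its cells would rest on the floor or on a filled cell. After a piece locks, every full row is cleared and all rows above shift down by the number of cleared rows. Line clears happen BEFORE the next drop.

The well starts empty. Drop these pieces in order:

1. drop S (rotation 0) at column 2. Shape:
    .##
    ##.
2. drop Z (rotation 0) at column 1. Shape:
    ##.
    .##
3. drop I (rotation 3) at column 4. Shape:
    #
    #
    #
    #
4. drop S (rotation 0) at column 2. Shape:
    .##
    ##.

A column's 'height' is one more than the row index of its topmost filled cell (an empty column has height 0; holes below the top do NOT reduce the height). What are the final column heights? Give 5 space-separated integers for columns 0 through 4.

Drop 1: S rot0 at col 2 lands with bottom-row=0; cleared 0 line(s) (total 0); column heights now [0 0 1 2 2], max=2
Drop 2: Z rot0 at col 1 lands with bottom-row=2; cleared 0 line(s) (total 0); column heights now [0 4 4 3 2], max=4
Drop 3: I rot3 at col 4 lands with bottom-row=2; cleared 0 line(s) (total 0); column heights now [0 4 4 3 6], max=6
Drop 4: S rot0 at col 2 lands with bottom-row=5; cleared 0 line(s) (total 0); column heights now [0 4 6 7 7], max=7

Answer: 0 4 6 7 7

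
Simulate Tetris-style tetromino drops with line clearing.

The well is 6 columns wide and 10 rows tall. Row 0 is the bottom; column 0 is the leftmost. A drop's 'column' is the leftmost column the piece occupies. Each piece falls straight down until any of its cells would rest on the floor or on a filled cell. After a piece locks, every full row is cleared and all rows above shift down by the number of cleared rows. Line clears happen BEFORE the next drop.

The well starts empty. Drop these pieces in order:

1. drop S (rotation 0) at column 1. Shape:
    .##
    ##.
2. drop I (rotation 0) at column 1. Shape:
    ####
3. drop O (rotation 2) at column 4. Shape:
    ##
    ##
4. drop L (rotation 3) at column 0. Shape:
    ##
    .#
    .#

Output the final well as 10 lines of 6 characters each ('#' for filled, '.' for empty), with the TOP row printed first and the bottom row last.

Answer: ......
......
......
......
##....
.#..##
.#..##
.####.
..##..
.##...

Derivation:
Drop 1: S rot0 at col 1 lands with bottom-row=0; cleared 0 line(s) (total 0); column heights now [0 1 2 2 0 0], max=2
Drop 2: I rot0 at col 1 lands with bottom-row=2; cleared 0 line(s) (total 0); column heights now [0 3 3 3 3 0], max=3
Drop 3: O rot2 at col 4 lands with bottom-row=3; cleared 0 line(s) (total 0); column heights now [0 3 3 3 5 5], max=5
Drop 4: L rot3 at col 0 lands with bottom-row=3; cleared 0 line(s) (total 0); column heights now [6 6 3 3 5 5], max=6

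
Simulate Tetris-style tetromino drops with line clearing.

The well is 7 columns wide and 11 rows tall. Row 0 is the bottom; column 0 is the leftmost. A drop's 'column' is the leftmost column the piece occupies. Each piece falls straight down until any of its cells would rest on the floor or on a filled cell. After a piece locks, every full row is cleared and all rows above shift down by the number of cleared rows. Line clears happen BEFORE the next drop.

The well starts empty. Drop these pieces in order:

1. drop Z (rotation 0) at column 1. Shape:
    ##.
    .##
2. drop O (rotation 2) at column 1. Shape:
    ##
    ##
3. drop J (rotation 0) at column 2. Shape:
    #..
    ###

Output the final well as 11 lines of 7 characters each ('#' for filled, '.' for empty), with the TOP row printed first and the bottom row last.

Drop 1: Z rot0 at col 1 lands with bottom-row=0; cleared 0 line(s) (total 0); column heights now [0 2 2 1 0 0 0], max=2
Drop 2: O rot2 at col 1 lands with bottom-row=2; cleared 0 line(s) (total 0); column heights now [0 4 4 1 0 0 0], max=4
Drop 3: J rot0 at col 2 lands with bottom-row=4; cleared 0 line(s) (total 0); column heights now [0 4 6 5 5 0 0], max=6

Answer: .......
.......
.......
.......
.......
..#....
..###..
.##....
.##....
.##....
..##...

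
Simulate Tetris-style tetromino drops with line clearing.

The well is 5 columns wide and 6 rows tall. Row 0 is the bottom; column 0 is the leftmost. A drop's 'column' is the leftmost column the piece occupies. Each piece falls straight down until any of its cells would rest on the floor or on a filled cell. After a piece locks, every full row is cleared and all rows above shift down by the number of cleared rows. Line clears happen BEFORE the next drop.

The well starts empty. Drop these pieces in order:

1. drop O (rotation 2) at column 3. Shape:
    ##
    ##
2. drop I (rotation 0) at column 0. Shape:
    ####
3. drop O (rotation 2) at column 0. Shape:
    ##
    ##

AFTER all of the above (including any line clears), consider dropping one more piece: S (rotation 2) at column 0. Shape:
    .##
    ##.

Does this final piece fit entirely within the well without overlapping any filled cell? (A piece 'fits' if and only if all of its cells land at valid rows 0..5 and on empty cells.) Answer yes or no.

Answer: no

Derivation:
Drop 1: O rot2 at col 3 lands with bottom-row=0; cleared 0 line(s) (total 0); column heights now [0 0 0 2 2], max=2
Drop 2: I rot0 at col 0 lands with bottom-row=2; cleared 0 line(s) (total 0); column heights now [3 3 3 3 2], max=3
Drop 3: O rot2 at col 0 lands with bottom-row=3; cleared 0 line(s) (total 0); column heights now [5 5 3 3 2], max=5
Test piece S rot2 at col 0 (width 3): heights before test = [5 5 3 3 2]; fits = False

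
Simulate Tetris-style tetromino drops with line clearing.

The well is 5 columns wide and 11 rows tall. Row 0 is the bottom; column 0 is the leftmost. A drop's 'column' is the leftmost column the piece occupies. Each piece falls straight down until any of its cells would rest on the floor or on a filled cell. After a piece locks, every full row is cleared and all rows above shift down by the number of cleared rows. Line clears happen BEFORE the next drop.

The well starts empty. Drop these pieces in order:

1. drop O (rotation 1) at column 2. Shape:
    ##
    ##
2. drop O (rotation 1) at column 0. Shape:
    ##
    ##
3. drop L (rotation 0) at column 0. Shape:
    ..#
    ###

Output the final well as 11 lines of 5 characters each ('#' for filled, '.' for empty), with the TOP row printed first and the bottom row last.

Drop 1: O rot1 at col 2 lands with bottom-row=0; cleared 0 line(s) (total 0); column heights now [0 0 2 2 0], max=2
Drop 2: O rot1 at col 0 lands with bottom-row=0; cleared 0 line(s) (total 0); column heights now [2 2 2 2 0], max=2
Drop 3: L rot0 at col 0 lands with bottom-row=2; cleared 0 line(s) (total 0); column heights now [3 3 4 2 0], max=4

Answer: .....
.....
.....
.....
.....
.....
.....
..#..
###..
####.
####.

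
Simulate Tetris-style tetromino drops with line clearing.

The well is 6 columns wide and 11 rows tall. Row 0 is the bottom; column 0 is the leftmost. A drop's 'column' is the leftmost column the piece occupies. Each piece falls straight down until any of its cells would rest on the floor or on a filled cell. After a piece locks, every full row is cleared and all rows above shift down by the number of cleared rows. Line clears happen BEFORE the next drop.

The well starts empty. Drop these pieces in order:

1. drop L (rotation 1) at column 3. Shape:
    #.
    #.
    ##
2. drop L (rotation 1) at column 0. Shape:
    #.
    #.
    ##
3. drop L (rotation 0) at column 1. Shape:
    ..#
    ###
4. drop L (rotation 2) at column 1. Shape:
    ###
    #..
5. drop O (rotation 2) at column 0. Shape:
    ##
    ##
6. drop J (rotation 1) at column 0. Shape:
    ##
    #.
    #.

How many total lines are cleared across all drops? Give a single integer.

Drop 1: L rot1 at col 3 lands with bottom-row=0; cleared 0 line(s) (total 0); column heights now [0 0 0 3 1 0], max=3
Drop 2: L rot1 at col 0 lands with bottom-row=0; cleared 0 line(s) (total 0); column heights now [3 1 0 3 1 0], max=3
Drop 3: L rot0 at col 1 lands with bottom-row=3; cleared 0 line(s) (total 0); column heights now [3 4 4 5 1 0], max=5
Drop 4: L rot2 at col 1 lands with bottom-row=4; cleared 0 line(s) (total 0); column heights now [3 6 6 6 1 0], max=6
Drop 5: O rot2 at col 0 lands with bottom-row=6; cleared 0 line(s) (total 0); column heights now [8 8 6 6 1 0], max=8
Drop 6: J rot1 at col 0 lands with bottom-row=8; cleared 0 line(s) (total 0); column heights now [11 11 6 6 1 0], max=11

Answer: 0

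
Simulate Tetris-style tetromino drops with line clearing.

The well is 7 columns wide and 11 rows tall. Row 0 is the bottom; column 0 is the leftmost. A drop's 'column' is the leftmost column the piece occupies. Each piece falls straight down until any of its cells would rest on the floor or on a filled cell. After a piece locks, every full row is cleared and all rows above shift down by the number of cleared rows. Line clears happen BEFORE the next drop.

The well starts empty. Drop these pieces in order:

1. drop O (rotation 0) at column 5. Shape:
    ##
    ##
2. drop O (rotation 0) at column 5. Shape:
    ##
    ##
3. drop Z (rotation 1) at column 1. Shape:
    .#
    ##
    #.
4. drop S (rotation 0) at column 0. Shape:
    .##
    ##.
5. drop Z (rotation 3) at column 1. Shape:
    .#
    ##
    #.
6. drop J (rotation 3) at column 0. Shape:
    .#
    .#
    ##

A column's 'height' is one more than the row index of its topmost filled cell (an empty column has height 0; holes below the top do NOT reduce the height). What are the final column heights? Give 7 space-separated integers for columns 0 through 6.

Drop 1: O rot0 at col 5 lands with bottom-row=0; cleared 0 line(s) (total 0); column heights now [0 0 0 0 0 2 2], max=2
Drop 2: O rot0 at col 5 lands with bottom-row=2; cleared 0 line(s) (total 0); column heights now [0 0 0 0 0 4 4], max=4
Drop 3: Z rot1 at col 1 lands with bottom-row=0; cleared 0 line(s) (total 0); column heights now [0 2 3 0 0 4 4], max=4
Drop 4: S rot0 at col 0 lands with bottom-row=2; cleared 0 line(s) (total 0); column heights now [3 4 4 0 0 4 4], max=4
Drop 5: Z rot3 at col 1 lands with bottom-row=4; cleared 0 line(s) (total 0); column heights now [3 6 7 0 0 4 4], max=7
Drop 6: J rot3 at col 0 lands with bottom-row=6; cleared 0 line(s) (total 0); column heights now [7 9 7 0 0 4 4], max=9

Answer: 7 9 7 0 0 4 4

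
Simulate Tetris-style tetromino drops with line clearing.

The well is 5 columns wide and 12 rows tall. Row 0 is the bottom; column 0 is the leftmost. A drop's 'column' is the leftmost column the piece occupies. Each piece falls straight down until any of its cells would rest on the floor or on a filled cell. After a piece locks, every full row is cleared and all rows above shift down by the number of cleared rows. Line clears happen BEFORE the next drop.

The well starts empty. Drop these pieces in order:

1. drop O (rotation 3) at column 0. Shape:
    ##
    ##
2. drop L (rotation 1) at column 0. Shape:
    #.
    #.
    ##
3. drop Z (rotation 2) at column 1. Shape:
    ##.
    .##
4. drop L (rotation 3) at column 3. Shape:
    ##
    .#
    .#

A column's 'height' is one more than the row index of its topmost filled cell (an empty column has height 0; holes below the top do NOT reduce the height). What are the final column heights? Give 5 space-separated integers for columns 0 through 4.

Drop 1: O rot3 at col 0 lands with bottom-row=0; cleared 0 line(s) (total 0); column heights now [2 2 0 0 0], max=2
Drop 2: L rot1 at col 0 lands with bottom-row=2; cleared 0 line(s) (total 0); column heights now [5 3 0 0 0], max=5
Drop 3: Z rot2 at col 1 lands with bottom-row=2; cleared 0 line(s) (total 0); column heights now [5 4 4 3 0], max=5
Drop 4: L rot3 at col 3 lands with bottom-row=1; cleared 2 line(s) (total 2); column heights now [3 2 0 0 2], max=3

Answer: 3 2 0 0 2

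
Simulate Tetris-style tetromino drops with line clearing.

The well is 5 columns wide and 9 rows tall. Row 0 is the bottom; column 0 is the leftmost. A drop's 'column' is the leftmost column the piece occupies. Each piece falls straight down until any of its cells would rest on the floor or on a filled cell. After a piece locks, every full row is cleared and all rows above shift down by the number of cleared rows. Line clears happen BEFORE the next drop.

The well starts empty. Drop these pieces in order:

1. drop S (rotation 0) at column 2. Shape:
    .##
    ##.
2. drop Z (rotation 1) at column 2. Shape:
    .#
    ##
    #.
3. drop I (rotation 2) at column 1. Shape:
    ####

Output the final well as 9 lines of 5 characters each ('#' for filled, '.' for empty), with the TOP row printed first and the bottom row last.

Answer: .....
.....
.....
.....
.####
...#.
..##.
..###
..##.

Derivation:
Drop 1: S rot0 at col 2 lands with bottom-row=0; cleared 0 line(s) (total 0); column heights now [0 0 1 2 2], max=2
Drop 2: Z rot1 at col 2 lands with bottom-row=1; cleared 0 line(s) (total 0); column heights now [0 0 3 4 2], max=4
Drop 3: I rot2 at col 1 lands with bottom-row=4; cleared 0 line(s) (total 0); column heights now [0 5 5 5 5], max=5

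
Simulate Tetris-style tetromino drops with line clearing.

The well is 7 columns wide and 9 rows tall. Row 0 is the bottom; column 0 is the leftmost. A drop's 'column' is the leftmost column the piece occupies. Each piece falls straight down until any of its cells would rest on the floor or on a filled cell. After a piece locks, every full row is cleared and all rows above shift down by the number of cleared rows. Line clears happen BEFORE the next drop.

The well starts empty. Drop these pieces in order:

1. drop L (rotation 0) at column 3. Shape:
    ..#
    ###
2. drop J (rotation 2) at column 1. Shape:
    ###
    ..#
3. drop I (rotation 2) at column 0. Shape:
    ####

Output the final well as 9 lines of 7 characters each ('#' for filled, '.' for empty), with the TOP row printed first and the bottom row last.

Drop 1: L rot0 at col 3 lands with bottom-row=0; cleared 0 line(s) (total 0); column heights now [0 0 0 1 1 2 0], max=2
Drop 2: J rot2 at col 1 lands with bottom-row=1; cleared 0 line(s) (total 0); column heights now [0 3 3 3 1 2 0], max=3
Drop 3: I rot2 at col 0 lands with bottom-row=3; cleared 0 line(s) (total 0); column heights now [4 4 4 4 1 2 0], max=4

Answer: .......
.......
.......
.......
.......
####...
.###...
...#.#.
...###.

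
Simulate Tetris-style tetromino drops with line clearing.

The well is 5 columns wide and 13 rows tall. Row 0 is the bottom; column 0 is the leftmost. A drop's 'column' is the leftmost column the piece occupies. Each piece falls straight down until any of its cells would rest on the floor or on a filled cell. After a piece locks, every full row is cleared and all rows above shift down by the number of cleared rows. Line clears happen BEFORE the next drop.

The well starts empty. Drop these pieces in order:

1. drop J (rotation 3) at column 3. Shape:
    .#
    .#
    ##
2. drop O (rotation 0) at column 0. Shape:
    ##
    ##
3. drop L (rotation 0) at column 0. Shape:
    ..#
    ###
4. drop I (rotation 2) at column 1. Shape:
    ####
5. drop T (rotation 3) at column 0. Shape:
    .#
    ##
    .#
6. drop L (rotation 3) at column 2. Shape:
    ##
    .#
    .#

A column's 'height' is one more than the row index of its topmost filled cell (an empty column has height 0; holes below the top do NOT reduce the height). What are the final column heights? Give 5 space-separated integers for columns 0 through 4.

Drop 1: J rot3 at col 3 lands with bottom-row=0; cleared 0 line(s) (total 0); column heights now [0 0 0 1 3], max=3
Drop 2: O rot0 at col 0 lands with bottom-row=0; cleared 0 line(s) (total 0); column heights now [2 2 0 1 3], max=3
Drop 3: L rot0 at col 0 lands with bottom-row=2; cleared 0 line(s) (total 0); column heights now [3 3 4 1 3], max=4
Drop 4: I rot2 at col 1 lands with bottom-row=4; cleared 0 line(s) (total 0); column heights now [3 5 5 5 5], max=5
Drop 5: T rot3 at col 0 lands with bottom-row=5; cleared 0 line(s) (total 0); column heights now [7 8 5 5 5], max=8
Drop 6: L rot3 at col 2 lands with bottom-row=5; cleared 0 line(s) (total 0); column heights now [7 8 8 8 5], max=8

Answer: 7 8 8 8 5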